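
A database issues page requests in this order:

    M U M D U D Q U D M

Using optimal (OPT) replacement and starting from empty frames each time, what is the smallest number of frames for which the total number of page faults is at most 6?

2

f=1: 10 faults
f=2: 6 faults
f=3: 5 faults
f=4: 4 faults
Smallest f with faults ≤ 6 is 2.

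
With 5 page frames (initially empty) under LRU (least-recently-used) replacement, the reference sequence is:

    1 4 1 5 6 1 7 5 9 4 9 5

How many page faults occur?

7

1 → fault, frames (1)
4 → fault, frames (1 4)
1 → hit
5 → fault, frames (4 1 5)
6 → fault, frames (4 1 5 6)
1 → hit
7 → fault, frames (4 5 6 1 7)
5 → hit
9 → fault, evict 4, frames (6 1 7 5 9)
4 → fault, evict 6, frames (1 7 5 9 4)
9 → hit
5 → hit
Page faults: 7.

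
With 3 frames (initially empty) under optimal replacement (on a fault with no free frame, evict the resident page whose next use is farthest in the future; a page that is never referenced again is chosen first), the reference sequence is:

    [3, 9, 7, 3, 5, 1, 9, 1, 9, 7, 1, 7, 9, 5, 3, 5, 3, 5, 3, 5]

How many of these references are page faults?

7

3 → fault, frames (3)
9 → fault, frames (3 9)
7 → fault, frames (3 9 7)
3 → hit
5 → fault, evict 3, frames (9 7 5)
1 → fault, evict 5, frames (9 7 1)
9 → hit
1 → hit
9 → hit
7 → hit
1 → hit
7 → hit
9 → hit
5 → fault, evict 1, frames (9 7 5)
3 → fault, evict 7, frames (9 5 3)
5 → hit
3 → hit
5 → hit
3 → hit
5 → hit
Page faults: 7.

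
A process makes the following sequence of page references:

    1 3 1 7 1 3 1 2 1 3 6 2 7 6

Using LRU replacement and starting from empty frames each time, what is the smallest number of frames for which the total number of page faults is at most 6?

4

f=1: 14 faults
f=2: 10 faults
f=3: 7 faults
f=4: 6 faults
f=5: 5 faults
Smallest f with faults ≤ 6 is 4.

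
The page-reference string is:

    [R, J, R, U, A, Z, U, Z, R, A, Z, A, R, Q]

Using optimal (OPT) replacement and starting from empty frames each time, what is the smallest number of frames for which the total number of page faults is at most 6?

f=1: 14 faults
f=2: 9 faults
f=3: 7 faults
f=4: 6 faults
f=5: 6 faults
f=6: 6 faults
Smallest f with faults ≤ 6 is 4.

4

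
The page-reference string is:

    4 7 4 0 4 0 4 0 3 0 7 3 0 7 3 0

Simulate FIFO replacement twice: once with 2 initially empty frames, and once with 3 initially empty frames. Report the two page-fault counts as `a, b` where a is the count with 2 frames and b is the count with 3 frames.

12, 4

2 frames: F F . F F . . . F F F F F F F F → 12 faults.
3 frames: F F . F . . . . F . . . . . . . → 4 faults.
4 < 12: adding a frame reduced faults, as is typical.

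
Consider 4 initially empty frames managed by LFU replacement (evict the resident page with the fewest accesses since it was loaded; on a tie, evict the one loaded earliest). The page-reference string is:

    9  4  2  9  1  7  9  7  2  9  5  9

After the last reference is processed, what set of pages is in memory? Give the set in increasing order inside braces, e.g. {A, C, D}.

9: miss, frames (9)
4: miss, frames (9 4)
2: miss, frames (9 4 2)
9: hit
1: miss, frames (9 4 2 1)
7: miss, evict 4, frames (9 2 1 7)
9: hit
7: hit
2: hit
9: hit
5: miss, evict 1, frames (9 2 7 5)
9: hit

{2, 5, 7, 9}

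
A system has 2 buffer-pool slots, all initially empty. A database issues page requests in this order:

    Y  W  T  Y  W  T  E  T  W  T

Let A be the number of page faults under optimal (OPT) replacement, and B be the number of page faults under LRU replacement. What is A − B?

-2

Under OPT: F F F . F . F . F . → 6 faults.
Under LRU: F F F F F F F . F . → 8 faults.
A − B = 6 − 8 = -2.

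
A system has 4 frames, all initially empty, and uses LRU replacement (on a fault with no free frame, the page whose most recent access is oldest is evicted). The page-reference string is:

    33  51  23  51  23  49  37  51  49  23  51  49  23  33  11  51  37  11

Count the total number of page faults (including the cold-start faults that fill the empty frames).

33 → fault, frames {33}
51 → fault, frames {33,51}
23 → fault, frames {33,51,23}
51 → hit
23 → hit
49 → fault, frames {33,51,23,49}
37 → fault, evict 33, frames {51,23,49,37}
51 → hit
49 → hit
23 → hit
51 → hit
49 → hit
23 → hit
33 → fault, evict 37, frames {51,49,23,33}
11 → fault, evict 51, frames {49,23,33,11}
51 → fault, evict 49, frames {23,33,11,51}
37 → fault, evict 23, frames {33,11,51,37}
11 → hit
Page faults: 9.

9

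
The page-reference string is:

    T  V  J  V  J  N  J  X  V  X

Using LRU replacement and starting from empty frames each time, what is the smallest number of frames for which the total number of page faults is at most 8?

f=1: 10 faults
f=2: 6 faults
f=3: 6 faults
f=4: 5 faults
f=5: 5 faults
Smallest f with faults ≤ 8 is 2.

2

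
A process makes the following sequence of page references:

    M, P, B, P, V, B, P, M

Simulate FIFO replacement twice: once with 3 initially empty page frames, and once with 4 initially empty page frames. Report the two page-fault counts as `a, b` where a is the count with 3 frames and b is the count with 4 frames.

5, 4

3 frames: F F F . F . . F → 5 faults.
4 frames: F F F . F . . . → 4 faults.
4 < 5: adding a frame reduced faults, as is typical.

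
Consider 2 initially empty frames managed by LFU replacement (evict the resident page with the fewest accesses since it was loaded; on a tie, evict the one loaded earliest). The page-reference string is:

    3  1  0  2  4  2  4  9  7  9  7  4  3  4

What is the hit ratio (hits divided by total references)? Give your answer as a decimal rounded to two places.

0.29

3: fault, frames [3]
1: fault, frames [3, 1]
0: fault, evict 3, frames [1, 0]
2: fault, evict 1, frames [0, 2]
4: fault, evict 0, frames [2, 4]
2: hit
4: hit
9: fault, evict 2, frames [4, 9]
7: fault, evict 9, frames [4, 7]
9: fault, evict 7, frames [4, 9]
7: fault, evict 9, frames [4, 7]
4: hit
3: fault, evict 7, frames [4, 3]
4: hit
Hits: 4 of 14 references → 4/14 = 0.2857.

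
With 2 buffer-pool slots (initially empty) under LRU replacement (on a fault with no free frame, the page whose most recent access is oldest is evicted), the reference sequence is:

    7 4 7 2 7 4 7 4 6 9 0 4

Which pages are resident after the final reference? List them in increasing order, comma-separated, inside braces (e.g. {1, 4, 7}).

{0, 4}

7: fault, frames (7)
4: fault, frames (7 4)
7: hit
2: fault, evict 4, frames (7 2)
7: hit
4: fault, evict 2, frames (7 4)
7: hit
4: hit
6: fault, evict 7, frames (4 6)
9: fault, evict 4, frames (6 9)
0: fault, evict 6, frames (9 0)
4: fault, evict 9, frames (0 4)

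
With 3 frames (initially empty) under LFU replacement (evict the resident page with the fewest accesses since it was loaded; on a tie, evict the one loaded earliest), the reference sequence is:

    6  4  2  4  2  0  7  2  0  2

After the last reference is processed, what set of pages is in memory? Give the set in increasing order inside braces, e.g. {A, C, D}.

6: fault, frames {6}
4: fault, frames {6,4}
2: fault, frames {6,4,2}
4: hit
2: hit
0: fault, evict 6, frames {4,2,0}
7: fault, evict 0, frames {4,2,7}
2: hit
0: fault, evict 7, frames {4,2,0}
2: hit

{0, 2, 4}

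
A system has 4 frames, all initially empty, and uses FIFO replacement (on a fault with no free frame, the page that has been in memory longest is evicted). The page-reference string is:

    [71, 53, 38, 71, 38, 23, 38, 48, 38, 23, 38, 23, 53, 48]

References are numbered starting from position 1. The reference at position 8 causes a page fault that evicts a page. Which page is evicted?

71

pos 1: 71 → miss, frames {71}
pos 2: 53 → miss, frames {71,53}
pos 3: 38 → miss, frames {71,53,38}
pos 4: 71 → hit
pos 5: 38 → hit
pos 6: 23 → miss, frames {71,53,38,23}
pos 7: 38 → hit
pos 8: 48 → miss, evict 71, frames {53,38,23,48}
At position 8, page 71 is evicted.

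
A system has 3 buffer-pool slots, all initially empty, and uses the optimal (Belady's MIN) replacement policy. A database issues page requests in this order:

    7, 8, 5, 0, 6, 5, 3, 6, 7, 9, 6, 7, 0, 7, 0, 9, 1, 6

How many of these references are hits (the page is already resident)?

7 → fault, frames (7)
8 → fault, frames (7 8)
5 → fault, frames (7 8 5)
0 → fault, evict 8, frames (7 5 0)
6 → fault, evict 0, frames (7 5 6)
5 → hit
3 → fault, evict 5, frames (7 6 3)
6 → hit
7 → hit
9 → fault, evict 3, frames (7 6 9)
6 → hit
7 → hit
0 → fault, evict 6, frames (7 9 0)
7 → hit
0 → hit
9 → hit
1 → fault, evict 0, frames (7 9 1)
6 → fault, evict 1, frames (7 9 6)
Hits: 8.

8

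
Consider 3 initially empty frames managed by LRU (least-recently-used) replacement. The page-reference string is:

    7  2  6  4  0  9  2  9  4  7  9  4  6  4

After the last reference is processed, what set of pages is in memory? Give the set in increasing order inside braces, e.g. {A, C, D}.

{4, 6, 9}

7 → fault, frames (7)
2 → fault, frames (7 2)
6 → fault, frames (7 2 6)
4 → fault, evict 7, frames (2 6 4)
0 → fault, evict 2, frames (6 4 0)
9 → fault, evict 6, frames (4 0 9)
2 → fault, evict 4, frames (0 9 2)
9 → hit
4 → fault, evict 0, frames (2 9 4)
7 → fault, evict 2, frames (9 4 7)
9 → hit
4 → hit
6 → fault, evict 7, frames (9 4 6)
4 → hit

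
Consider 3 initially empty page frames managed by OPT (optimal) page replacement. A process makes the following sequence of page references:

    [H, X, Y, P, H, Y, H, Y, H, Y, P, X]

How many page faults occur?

5

H: miss, frames (H)
X: miss, frames (H X)
Y: miss, frames (H X Y)
P: miss, evict X, frames (H Y P)
H: hit
Y: hit
H: hit
Y: hit
H: hit
Y: hit
P: hit
X: miss, evict P, frames (H Y X)
Page faults: 5.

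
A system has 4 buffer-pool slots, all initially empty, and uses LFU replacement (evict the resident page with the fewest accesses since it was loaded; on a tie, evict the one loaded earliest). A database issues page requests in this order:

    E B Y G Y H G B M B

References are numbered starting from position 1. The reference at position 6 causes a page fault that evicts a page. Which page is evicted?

E

pos 1: E -> fault, frames (E)
pos 2: B -> fault, frames (E B)
pos 3: Y -> fault, frames (E B Y)
pos 4: G -> fault, frames (E B Y G)
pos 5: Y -> hit
pos 6: H -> fault, evict E, frames (B Y G H)
At position 6, page E is evicted.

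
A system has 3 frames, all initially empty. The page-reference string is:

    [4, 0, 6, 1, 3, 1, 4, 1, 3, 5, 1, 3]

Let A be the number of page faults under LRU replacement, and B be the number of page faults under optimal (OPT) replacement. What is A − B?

Under LRU: F F F F F . F . . F . . → 7 faults.
Under OPT: F F F F F . . . . F . . → 6 faults.
A − B = 7 − 6 = 1.

1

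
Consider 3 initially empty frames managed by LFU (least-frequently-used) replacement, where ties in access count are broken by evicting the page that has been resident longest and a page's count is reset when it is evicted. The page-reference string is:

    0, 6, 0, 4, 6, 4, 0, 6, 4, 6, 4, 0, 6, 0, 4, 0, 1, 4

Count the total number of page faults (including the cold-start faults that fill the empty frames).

4

0 → fault, frames (0)
6 → fault, frames (0 6)
0 → hit
4 → fault, frames (0 6 4)
6 → hit
4 → hit
0 → hit
6 → hit
4 → hit
6 → hit
4 → hit
0 → hit
6 → hit
0 → hit
4 → hit
0 → hit
1 → fault, evict 6, frames (0 4 1)
4 → hit
Page faults: 4.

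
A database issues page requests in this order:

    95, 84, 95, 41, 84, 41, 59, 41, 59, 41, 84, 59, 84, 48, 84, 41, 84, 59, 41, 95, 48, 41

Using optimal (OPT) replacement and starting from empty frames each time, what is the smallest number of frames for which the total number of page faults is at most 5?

f=1: 22 faults
f=2: 10 faults
f=3: 7 faults
f=4: 6 faults
f=5: 5 faults
Smallest f with faults ≤ 5 is 5.

5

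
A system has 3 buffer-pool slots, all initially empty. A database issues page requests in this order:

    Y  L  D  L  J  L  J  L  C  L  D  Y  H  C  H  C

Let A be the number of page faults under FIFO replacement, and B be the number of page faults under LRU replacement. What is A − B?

Under FIFO: F F F . F . . . F F F F F F . . → 10 faults.
Under LRU: F F F . F . . . F . F F F F . . → 9 faults.
A − B = 10 − 9 = 1.

1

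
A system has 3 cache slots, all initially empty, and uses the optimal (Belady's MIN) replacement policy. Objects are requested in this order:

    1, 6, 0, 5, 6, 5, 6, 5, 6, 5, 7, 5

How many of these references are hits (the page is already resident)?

1: fault, frames {1}
6: fault, frames {1,6}
0: fault, frames {1,6,0}
5: fault, evict 0, frames {1,6,5}
6: hit
5: hit
6: hit
5: hit
6: hit
5: hit
7: fault, evict 6, frames {1,5,7}
5: hit
Hits: 7.

7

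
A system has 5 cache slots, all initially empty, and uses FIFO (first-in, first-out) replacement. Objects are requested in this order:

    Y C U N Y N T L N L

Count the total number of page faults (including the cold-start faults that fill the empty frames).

6

Y -> miss, frames [Y]
C -> miss, frames [Y, C]
U -> miss, frames [Y, C, U]
N -> miss, frames [Y, C, U, N]
Y -> hit
N -> hit
T -> miss, frames [Y, C, U, N, T]
L -> miss, evict Y, frames [C, U, N, T, L]
N -> hit
L -> hit
Page faults: 6.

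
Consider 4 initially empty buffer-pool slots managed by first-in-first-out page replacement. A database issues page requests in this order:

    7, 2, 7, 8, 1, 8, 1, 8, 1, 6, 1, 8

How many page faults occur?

7 → fault, frames {7}
2 → fault, frames {7,2}
7 → hit
8 → fault, frames {7,2,8}
1 → fault, frames {7,2,8,1}
8 → hit
1 → hit
8 → hit
1 → hit
6 → fault, evict 7, frames {2,8,1,6}
1 → hit
8 → hit
Page faults: 5.

5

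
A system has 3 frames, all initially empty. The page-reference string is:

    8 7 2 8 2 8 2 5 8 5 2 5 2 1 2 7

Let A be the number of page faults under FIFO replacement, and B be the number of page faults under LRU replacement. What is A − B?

2

Under FIFO: F F F . . . . F F . . . . F F F → 8 faults.
Under LRU: F F F . . . . F . . . . . F . F → 6 faults.
A − B = 8 − 6 = 2.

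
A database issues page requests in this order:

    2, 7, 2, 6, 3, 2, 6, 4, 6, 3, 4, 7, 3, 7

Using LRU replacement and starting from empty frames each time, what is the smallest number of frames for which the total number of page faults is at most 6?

f=1: 14 faults
f=2: 11 faults
f=3: 7 faults
f=4: 6 faults
f=5: 5 faults
Smallest f with faults ≤ 6 is 4.

4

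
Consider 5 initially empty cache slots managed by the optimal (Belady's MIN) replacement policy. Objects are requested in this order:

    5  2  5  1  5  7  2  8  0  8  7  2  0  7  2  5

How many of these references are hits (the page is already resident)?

5: fault, frames [5]
2: fault, frames [5, 2]
5: hit
1: fault, frames [5, 2, 1]
5: hit
7: fault, frames [5, 2, 1, 7]
2: hit
8: fault, frames [5, 2, 1, 7, 8]
0: fault, evict 1, frames [5, 2, 7, 8, 0]
8: hit
7: hit
2: hit
0: hit
7: hit
2: hit
5: hit
Hits: 10.

10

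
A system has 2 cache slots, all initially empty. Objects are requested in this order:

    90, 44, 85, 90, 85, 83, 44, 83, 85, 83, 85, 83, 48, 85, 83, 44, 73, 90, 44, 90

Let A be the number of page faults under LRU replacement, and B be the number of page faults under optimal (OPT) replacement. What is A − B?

3

Under LRU: F F F F . F F . F . . . F F F F F F F . → 14 faults.
Under OPT: F F F . . F F . F . . . F . F F F F . . → 11 faults.
A − B = 14 − 11 = 3.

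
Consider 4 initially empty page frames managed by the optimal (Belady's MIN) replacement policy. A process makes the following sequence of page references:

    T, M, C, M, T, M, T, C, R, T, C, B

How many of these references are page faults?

T -> miss, frames {T}
M -> miss, frames {T,M}
C -> miss, frames {T,M,C}
M -> hit
T -> hit
M -> hit
T -> hit
C -> hit
R -> miss, frames {T,M,C,R}
T -> hit
C -> hit
B -> miss, evict R, frames {T,M,C,B}
Page faults: 5.

5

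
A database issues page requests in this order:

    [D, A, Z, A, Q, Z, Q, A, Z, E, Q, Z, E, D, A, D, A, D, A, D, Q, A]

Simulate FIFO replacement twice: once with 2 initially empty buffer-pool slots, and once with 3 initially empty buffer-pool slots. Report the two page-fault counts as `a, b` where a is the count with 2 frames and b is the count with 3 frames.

13, 8

2 frames: F F F . F . . F F F F F F F F . . . . . F . → 13 faults.
3 frames: F F F . F . . . . F . . . F F . . . . . F . → 8 faults.
8 < 13: adding a frame reduced faults, as is typical.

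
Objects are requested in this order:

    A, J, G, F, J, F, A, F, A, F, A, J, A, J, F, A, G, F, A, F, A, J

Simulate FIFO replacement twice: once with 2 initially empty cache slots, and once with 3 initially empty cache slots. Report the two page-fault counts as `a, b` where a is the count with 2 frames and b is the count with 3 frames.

14, 10

2 frames: F F F F F . F F . . . F F . F . F . F F . F → 14 faults.
3 frames: F F F F . . F . . . . F . . . . F F F . . F → 10 faults.
10 < 14: adding a frame reduced faults, as is typical.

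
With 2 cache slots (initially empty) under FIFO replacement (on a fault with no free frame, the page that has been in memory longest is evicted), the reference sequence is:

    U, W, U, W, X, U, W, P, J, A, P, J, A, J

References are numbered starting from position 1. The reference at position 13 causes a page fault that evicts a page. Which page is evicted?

pos 1: U: fault, frames {U}
pos 2: W: fault, frames {U,W}
pos 3: U: hit
pos 4: W: hit
pos 5: X: fault, evict U, frames {W,X}
pos 6: U: fault, evict W, frames {X,U}
pos 7: W: fault, evict X, frames {U,W}
pos 8: P: fault, evict U, frames {W,P}
pos 9: J: fault, evict W, frames {P,J}
pos 10: A: fault, evict P, frames {J,A}
pos 11: P: fault, evict J, frames {A,P}
pos 12: J: fault, evict A, frames {P,J}
pos 13: A: fault, evict P, frames {J,A}
At position 13, page P is evicted.

P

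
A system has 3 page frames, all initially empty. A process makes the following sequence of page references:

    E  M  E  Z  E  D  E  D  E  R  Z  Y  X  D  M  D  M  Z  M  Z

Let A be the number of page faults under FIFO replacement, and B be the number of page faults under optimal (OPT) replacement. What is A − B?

4

Under FIFO: F F . F . F F . . F F F F F F . . F . . → 12 faults.
Under OPT: F F . F . F . . . F . F F . F . . . . . → 8 faults.
A − B = 12 − 8 = 4.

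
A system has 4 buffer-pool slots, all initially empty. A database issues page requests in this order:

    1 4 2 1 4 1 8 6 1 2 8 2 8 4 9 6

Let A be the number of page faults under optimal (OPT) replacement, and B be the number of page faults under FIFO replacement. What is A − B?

-1

Under OPT: F F F . . . F F . . . . . F F . → 7 faults.
Under FIFO: F F F . . . F F F . . . . F F . → 8 faults.
A − B = 7 − 8 = -1.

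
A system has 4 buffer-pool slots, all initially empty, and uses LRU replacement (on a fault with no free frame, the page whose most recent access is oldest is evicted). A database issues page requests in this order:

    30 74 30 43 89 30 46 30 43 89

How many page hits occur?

5

30: miss, frames (30)
74: miss, frames (30 74)
30: hit
43: miss, frames (74 30 43)
89: miss, frames (74 30 43 89)
30: hit
46: miss, evict 74, frames (43 89 30 46)
30: hit
43: hit
89: hit
Hits: 5.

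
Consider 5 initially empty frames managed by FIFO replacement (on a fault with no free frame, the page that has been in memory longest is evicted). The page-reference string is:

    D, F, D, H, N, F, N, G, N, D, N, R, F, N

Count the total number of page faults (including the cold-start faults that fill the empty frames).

6

D → fault, frames (D)
F → fault, frames (D F)
D → hit
H → fault, frames (D F H)
N → fault, frames (D F H N)
F → hit
N → hit
G → fault, frames (D F H N G)
N → hit
D → hit
N → hit
R → fault, evict D, frames (F H N G R)
F → hit
N → hit
Page faults: 6.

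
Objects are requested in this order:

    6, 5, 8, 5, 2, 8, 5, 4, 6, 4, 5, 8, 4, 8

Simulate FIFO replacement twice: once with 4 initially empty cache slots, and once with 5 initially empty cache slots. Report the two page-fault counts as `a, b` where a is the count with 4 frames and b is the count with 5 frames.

4 frames: F F F . F . . F F . F F . . → 8 faults.
5 frames: F F F . F . . F . . . . . . → 5 faults.
5 < 8: adding a frame reduced faults, as is typical.

8, 5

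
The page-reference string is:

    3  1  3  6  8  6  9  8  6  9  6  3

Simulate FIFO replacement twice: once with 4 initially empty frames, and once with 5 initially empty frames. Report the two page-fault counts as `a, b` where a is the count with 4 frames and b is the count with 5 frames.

4 frames: F F . F F . F . . . . F → 6 faults.
5 frames: F F . F F . F . . . . . → 5 faults.
5 < 6: adding a frame reduced faults, as is typical.

6, 5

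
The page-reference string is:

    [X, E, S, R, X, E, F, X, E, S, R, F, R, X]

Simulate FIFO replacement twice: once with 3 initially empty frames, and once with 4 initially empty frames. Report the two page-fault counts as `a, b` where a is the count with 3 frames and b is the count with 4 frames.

3 frames: F F F F F F F . . F F . . F → 10 faults.
4 frames: F F F F . . F F F F F F . F → 11 faults.
11 > 10: adding a frame increased faults — Belady's anomaly.

10, 11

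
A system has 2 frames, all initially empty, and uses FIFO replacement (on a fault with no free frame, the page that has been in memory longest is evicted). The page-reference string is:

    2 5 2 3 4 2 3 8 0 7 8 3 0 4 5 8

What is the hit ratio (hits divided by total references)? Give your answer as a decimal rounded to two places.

0.06

2 → fault, frames (2)
5 → fault, frames (2 5)
2 → hit
3 → fault, evict 2, frames (5 3)
4 → fault, evict 5, frames (3 4)
2 → fault, evict 3, frames (4 2)
3 → fault, evict 4, frames (2 3)
8 → fault, evict 2, frames (3 8)
0 → fault, evict 3, frames (8 0)
7 → fault, evict 8, frames (0 7)
8 → fault, evict 0, frames (7 8)
3 → fault, evict 7, frames (8 3)
0 → fault, evict 8, frames (3 0)
4 → fault, evict 3, frames (0 4)
5 → fault, evict 0, frames (4 5)
8 → fault, evict 4, frames (5 8)
Hits: 1 of 16 references → 1/16 = 0.0625.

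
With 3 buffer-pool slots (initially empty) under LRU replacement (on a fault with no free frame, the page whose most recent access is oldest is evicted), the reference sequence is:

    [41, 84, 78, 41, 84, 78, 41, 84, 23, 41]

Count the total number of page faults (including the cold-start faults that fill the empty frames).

41 -> fault, frames [41]
84 -> fault, frames [41, 84]
78 -> fault, frames [41, 84, 78]
41 -> hit
84 -> hit
78 -> hit
41 -> hit
84 -> hit
23 -> fault, evict 78, frames [41, 84, 23]
41 -> hit
Page faults: 4.

4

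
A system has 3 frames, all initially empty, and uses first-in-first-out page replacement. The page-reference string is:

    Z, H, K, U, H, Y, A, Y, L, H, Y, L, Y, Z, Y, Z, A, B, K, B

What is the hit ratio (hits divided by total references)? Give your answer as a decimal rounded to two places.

Z -> miss, frames [Z]
H -> miss, frames [Z, H]
K -> miss, frames [Z, H, K]
U -> miss, evict Z, frames [H, K, U]
H -> hit
Y -> miss, evict H, frames [K, U, Y]
A -> miss, evict K, frames [U, Y, A]
Y -> hit
L -> miss, evict U, frames [Y, A, L]
H -> miss, evict Y, frames [A, L, H]
Y -> miss, evict A, frames [L, H, Y]
L -> hit
Y -> hit
Z -> miss, evict L, frames [H, Y, Z]
Y -> hit
Z -> hit
A -> miss, evict H, frames [Y, Z, A]
B -> miss, evict Y, frames [Z, A, B]
K -> miss, evict Z, frames [A, B, K]
B -> hit
Hits: 7 of 20 references → 7/20 = 0.3500.

0.35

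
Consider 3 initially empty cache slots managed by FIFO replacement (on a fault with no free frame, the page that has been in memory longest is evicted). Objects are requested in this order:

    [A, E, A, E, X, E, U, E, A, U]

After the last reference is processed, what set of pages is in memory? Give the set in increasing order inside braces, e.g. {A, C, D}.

A -> fault, frames [A]
E -> fault, frames [A, E]
A -> hit
E -> hit
X -> fault, frames [A, E, X]
E -> hit
U -> fault, evict A, frames [E, X, U]
E -> hit
A -> fault, evict E, frames [X, U, A]
U -> hit

{A, U, X}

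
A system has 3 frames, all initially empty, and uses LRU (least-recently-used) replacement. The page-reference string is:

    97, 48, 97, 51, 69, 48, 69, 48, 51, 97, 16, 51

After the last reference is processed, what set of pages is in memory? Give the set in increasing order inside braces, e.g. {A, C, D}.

97 -> fault, frames (97)
48 -> fault, frames (97 48)
97 -> hit
51 -> fault, frames (48 97 51)
69 -> fault, evict 48, frames (97 51 69)
48 -> fault, evict 97, frames (51 69 48)
69 -> hit
48 -> hit
51 -> hit
97 -> fault, evict 69, frames (48 51 97)
16 -> fault, evict 48, frames (51 97 16)
51 -> hit

{16, 51, 97}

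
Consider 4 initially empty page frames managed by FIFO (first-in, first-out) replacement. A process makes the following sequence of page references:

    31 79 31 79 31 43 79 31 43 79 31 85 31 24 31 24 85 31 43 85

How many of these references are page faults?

6

31 -> miss, frames (31)
79 -> miss, frames (31 79)
31 -> hit
79 -> hit
31 -> hit
43 -> miss, frames (31 79 43)
79 -> hit
31 -> hit
43 -> hit
79 -> hit
31 -> hit
85 -> miss, frames (31 79 43 85)
31 -> hit
24 -> miss, evict 31, frames (79 43 85 24)
31 -> miss, evict 79, frames (43 85 24 31)
24 -> hit
85 -> hit
31 -> hit
43 -> hit
85 -> hit
Page faults: 6.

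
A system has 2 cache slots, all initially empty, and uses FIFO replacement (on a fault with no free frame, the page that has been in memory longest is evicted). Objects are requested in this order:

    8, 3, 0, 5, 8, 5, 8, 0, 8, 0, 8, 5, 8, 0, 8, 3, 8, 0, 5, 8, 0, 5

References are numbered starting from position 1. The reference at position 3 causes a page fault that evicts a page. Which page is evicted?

pos 1: 8 -> miss, frames {8}
pos 2: 3 -> miss, frames {8,3}
pos 3: 0 -> miss, evict 8, frames {3,0}
At position 3, page 8 is evicted.

8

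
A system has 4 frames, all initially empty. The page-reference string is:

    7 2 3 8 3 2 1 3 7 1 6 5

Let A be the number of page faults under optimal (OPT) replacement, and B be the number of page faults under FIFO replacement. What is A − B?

-1

Under OPT: F F F F . . F . . . F F → 7 faults.
Under FIFO: F F F F . . F . F . F F → 8 faults.
A − B = 7 − 8 = -1.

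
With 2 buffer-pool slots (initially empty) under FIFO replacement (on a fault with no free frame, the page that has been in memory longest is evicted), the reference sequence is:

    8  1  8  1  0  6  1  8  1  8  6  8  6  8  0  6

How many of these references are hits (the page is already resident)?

8

8 -> fault, frames (8)
1 -> fault, frames (8 1)
8 -> hit
1 -> hit
0 -> fault, evict 8, frames (1 0)
6 -> fault, evict 1, frames (0 6)
1 -> fault, evict 0, frames (6 1)
8 -> fault, evict 6, frames (1 8)
1 -> hit
8 -> hit
6 -> fault, evict 1, frames (8 6)
8 -> hit
6 -> hit
8 -> hit
0 -> fault, evict 8, frames (6 0)
6 -> hit
Hits: 8.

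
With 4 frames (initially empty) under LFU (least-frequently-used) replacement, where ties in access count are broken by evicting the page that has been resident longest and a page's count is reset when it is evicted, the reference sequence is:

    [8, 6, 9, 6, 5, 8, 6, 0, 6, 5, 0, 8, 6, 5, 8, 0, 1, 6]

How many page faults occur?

8 → miss, frames (8)
6 → miss, frames (8 6)
9 → miss, frames (8 6 9)
6 → hit
5 → miss, frames (8 6 9 5)
8 → hit
6 → hit
0 → miss, evict 9, frames (8 6 5 0)
6 → hit
5 → hit
0 → hit
8 → hit
6 → hit
5 → hit
8 → hit
0 → hit
1 → miss, evict 5, frames (8 6 0 1)
6 → hit
Page faults: 6.

6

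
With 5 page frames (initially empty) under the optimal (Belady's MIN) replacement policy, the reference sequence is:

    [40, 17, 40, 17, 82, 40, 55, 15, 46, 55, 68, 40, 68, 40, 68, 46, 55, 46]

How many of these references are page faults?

7

40 -> fault, frames {40}
17 -> fault, frames {40,17}
40 -> hit
17 -> hit
82 -> fault, frames {40,17,82}
40 -> hit
55 -> fault, frames {40,17,82,55}
15 -> fault, frames {40,17,82,55,15}
46 -> fault, evict 15, frames {40,17,82,55,46}
55 -> hit
68 -> fault, evict 82, frames {40,17,55,46,68}
40 -> hit
68 -> hit
40 -> hit
68 -> hit
46 -> hit
55 -> hit
46 -> hit
Page faults: 7.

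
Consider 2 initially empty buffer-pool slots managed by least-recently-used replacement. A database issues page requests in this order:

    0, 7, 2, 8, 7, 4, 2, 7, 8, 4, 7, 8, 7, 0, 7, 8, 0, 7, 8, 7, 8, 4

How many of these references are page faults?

0 -> fault, frames {0}
7 -> fault, frames {0,7}
2 -> fault, evict 0, frames {7,2}
8 -> fault, evict 7, frames {2,8}
7 -> fault, evict 2, frames {8,7}
4 -> fault, evict 8, frames {7,4}
2 -> fault, evict 7, frames {4,2}
7 -> fault, evict 4, frames {2,7}
8 -> fault, evict 2, frames {7,8}
4 -> fault, evict 7, frames {8,4}
7 -> fault, evict 8, frames {4,7}
8 -> fault, evict 4, frames {7,8}
7 -> hit
0 -> fault, evict 8, frames {7,0}
7 -> hit
8 -> fault, evict 0, frames {7,8}
0 -> fault, evict 7, frames {8,0}
7 -> fault, evict 8, frames {0,7}
8 -> fault, evict 0, frames {7,8}
7 -> hit
8 -> hit
4 -> fault, evict 7, frames {8,4}
Page faults: 18.

18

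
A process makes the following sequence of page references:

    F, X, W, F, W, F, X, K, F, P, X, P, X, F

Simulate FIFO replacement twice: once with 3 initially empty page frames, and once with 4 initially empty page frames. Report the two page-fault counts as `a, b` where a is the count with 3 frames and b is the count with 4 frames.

7, 6

3 frames: F F F . . . . F F F F . . . → 7 faults.
4 frames: F F F . . . . F . F . . . F → 6 faults.
6 < 7: adding a frame reduced faults, as is typical.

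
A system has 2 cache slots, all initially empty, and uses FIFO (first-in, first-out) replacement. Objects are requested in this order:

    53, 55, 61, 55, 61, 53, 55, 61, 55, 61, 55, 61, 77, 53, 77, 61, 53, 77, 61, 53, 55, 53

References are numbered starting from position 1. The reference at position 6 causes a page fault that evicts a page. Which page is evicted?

pos 1: 53 -> miss, frames [53]
pos 2: 55 -> miss, frames [53, 55]
pos 3: 61 -> miss, evict 53, frames [55, 61]
pos 4: 55 -> hit
pos 5: 61 -> hit
pos 6: 53 -> miss, evict 55, frames [61, 53]
At position 6, page 55 is evicted.

55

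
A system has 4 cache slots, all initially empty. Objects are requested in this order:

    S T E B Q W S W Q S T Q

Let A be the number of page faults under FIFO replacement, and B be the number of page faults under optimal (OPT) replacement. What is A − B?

Under FIFO: F F F F F F F . . . F . → 8 faults.
Under OPT: F F F F F F . . . . . . → 6 faults.
A − B = 8 − 6 = 2.

2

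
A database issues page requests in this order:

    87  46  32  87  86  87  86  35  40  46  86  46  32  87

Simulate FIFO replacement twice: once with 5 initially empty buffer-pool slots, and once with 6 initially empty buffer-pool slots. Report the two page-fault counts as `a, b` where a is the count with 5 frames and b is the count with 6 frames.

7, 6

5 frames: F F F . F . . F F . . . . F → 7 faults.
6 frames: F F F . F . . F F . . . . . → 6 faults.
6 < 7: adding a frame reduced faults, as is typical.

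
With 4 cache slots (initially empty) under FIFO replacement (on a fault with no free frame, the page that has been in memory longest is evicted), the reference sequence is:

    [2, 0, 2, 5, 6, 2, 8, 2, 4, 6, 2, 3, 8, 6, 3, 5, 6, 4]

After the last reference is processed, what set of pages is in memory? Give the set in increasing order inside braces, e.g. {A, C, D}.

{3, 4, 5, 6}

2 → fault, frames [2]
0 → fault, frames [2, 0]
2 → hit
5 → fault, frames [2, 0, 5]
6 → fault, frames [2, 0, 5, 6]
2 → hit
8 → fault, evict 2, frames [0, 5, 6, 8]
2 → fault, evict 0, frames [5, 6, 8, 2]
4 → fault, evict 5, frames [6, 8, 2, 4]
6 → hit
2 → hit
3 → fault, evict 6, frames [8, 2, 4, 3]
8 → hit
6 → fault, evict 8, frames [2, 4, 3, 6]
3 → hit
5 → fault, evict 2, frames [4, 3, 6, 5]
6 → hit
4 → hit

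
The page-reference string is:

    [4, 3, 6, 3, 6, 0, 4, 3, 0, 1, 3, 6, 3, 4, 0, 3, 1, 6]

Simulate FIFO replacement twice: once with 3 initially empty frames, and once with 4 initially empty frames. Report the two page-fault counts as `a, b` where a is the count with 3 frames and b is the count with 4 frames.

3 frames: F F F . . F F F . F . F . F F F F F → 13 faults.
4 frames: F F F . . F . . . F . . . F . F . F → 8 faults.
8 < 13: adding a frame reduced faults, as is typical.

13, 8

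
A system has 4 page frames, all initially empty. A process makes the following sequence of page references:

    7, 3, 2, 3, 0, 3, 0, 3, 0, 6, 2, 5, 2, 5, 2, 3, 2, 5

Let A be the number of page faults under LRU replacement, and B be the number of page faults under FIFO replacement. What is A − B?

-1

Under LRU: F F F . F . . . . F . F . . . F . . → 7 faults.
Under FIFO: F F F . F . . . . F . F . . . F F . → 8 faults.
A − B = 7 − 8 = -1.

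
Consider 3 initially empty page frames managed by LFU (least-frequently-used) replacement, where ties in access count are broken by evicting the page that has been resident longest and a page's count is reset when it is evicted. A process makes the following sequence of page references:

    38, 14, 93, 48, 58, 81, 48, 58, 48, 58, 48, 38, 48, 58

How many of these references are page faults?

7

38 → fault, frames [38]
14 → fault, frames [38, 14]
93 → fault, frames [38, 14, 93]
48 → fault, evict 38, frames [14, 93, 48]
58 → fault, evict 14, frames [93, 48, 58]
81 → fault, evict 93, frames [48, 58, 81]
48 → hit
58 → hit
48 → hit
58 → hit
48 → hit
38 → fault, evict 81, frames [48, 58, 38]
48 → hit
58 → hit
Page faults: 7.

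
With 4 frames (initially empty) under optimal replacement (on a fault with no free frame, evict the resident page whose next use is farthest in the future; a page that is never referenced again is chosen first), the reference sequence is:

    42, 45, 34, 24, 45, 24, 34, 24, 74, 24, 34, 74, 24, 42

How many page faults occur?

42 -> miss, frames {42}
45 -> miss, frames {42,45}
34 -> miss, frames {42,45,34}
24 -> miss, frames {42,45,34,24}
45 -> hit
24 -> hit
34 -> hit
24 -> hit
74 -> miss, evict 45, frames {42,34,24,74}
24 -> hit
34 -> hit
74 -> hit
24 -> hit
42 -> hit
Page faults: 5.

5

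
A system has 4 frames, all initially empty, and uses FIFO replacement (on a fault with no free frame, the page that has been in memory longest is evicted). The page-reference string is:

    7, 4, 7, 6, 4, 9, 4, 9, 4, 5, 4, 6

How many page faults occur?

7: fault, frames {7}
4: fault, frames {7,4}
7: hit
6: fault, frames {7,4,6}
4: hit
9: fault, frames {7,4,6,9}
4: hit
9: hit
4: hit
5: fault, evict 7, frames {4,6,9,5}
4: hit
6: hit
Page faults: 5.

5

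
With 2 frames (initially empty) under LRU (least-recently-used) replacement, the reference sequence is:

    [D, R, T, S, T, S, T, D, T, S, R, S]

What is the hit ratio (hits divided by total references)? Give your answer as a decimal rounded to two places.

D: miss, frames (D)
R: miss, frames (D R)
T: miss, evict D, frames (R T)
S: miss, evict R, frames (T S)
T: hit
S: hit
T: hit
D: miss, evict S, frames (T D)
T: hit
S: miss, evict D, frames (T S)
R: miss, evict T, frames (S R)
S: hit
Hits: 5 of 12 references → 5/12 = 0.4167.

0.42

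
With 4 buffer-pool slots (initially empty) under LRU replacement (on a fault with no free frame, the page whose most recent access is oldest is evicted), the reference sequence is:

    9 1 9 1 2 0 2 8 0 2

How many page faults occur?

5

9 → fault, frames (9)
1 → fault, frames (9 1)
9 → hit
1 → hit
2 → fault, frames (9 1 2)
0 → fault, frames (9 1 2 0)
2 → hit
8 → fault, evict 9, frames (1 0 2 8)
0 → hit
2 → hit
Page faults: 5.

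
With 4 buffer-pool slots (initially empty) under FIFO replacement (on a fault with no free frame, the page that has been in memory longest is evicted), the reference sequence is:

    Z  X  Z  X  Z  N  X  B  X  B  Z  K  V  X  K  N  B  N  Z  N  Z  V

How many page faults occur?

11

Z -> miss, frames {Z}
X -> miss, frames {Z,X}
Z -> hit
X -> hit
Z -> hit
N -> miss, frames {Z,X,N}
X -> hit
B -> miss, frames {Z,X,N,B}
X -> hit
B -> hit
Z -> hit
K -> miss, evict Z, frames {X,N,B,K}
V -> miss, evict X, frames {N,B,K,V}
X -> miss, evict N, frames {B,K,V,X}
K -> hit
N -> miss, evict B, frames {K,V,X,N}
B -> miss, evict K, frames {V,X,N,B}
N -> hit
Z -> miss, evict V, frames {X,N,B,Z}
N -> hit
Z -> hit
V -> miss, evict X, frames {N,B,Z,V}
Page faults: 11.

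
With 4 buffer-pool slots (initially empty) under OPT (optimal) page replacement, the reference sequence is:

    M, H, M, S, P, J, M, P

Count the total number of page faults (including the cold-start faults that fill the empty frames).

5

M -> fault, frames {M}
H -> fault, frames {M,H}
M -> hit
S -> fault, frames {M,H,S}
P -> fault, frames {M,H,S,P}
J -> fault, evict S, frames {M,H,P,J}
M -> hit
P -> hit
Page faults: 5.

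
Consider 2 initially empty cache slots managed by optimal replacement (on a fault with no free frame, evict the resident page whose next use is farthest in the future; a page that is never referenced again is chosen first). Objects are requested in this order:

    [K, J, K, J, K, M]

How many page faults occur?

K: fault, frames {K}
J: fault, frames {K,J}
K: hit
J: hit
K: hit
M: fault, evict J, frames {K,M}
Page faults: 3.

3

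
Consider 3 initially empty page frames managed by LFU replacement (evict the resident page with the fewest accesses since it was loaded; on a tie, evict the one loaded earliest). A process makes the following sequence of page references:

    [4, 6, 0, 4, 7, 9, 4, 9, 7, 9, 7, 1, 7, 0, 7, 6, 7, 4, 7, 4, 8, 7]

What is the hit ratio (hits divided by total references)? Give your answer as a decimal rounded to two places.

4 -> miss, frames {4}
6 -> miss, frames {4,6}
0 -> miss, frames {4,6,0}
4 -> hit
7 -> miss, evict 6, frames {4,0,7}
9 -> miss, evict 0, frames {4,7,9}
4 -> hit
9 -> hit
7 -> hit
9 -> hit
7 -> hit
1 -> miss, evict 4, frames {7,9,1}
7 -> hit
0 -> miss, evict 1, frames {7,9,0}
7 -> hit
6 -> miss, evict 0, frames {7,9,6}
7 -> hit
4 -> miss, evict 6, frames {7,9,4}
7 -> hit
4 -> hit
8 -> miss, evict 4, frames {7,9,8}
7 -> hit
Hits: 12 of 22 references → 12/22 = 0.5455.

0.55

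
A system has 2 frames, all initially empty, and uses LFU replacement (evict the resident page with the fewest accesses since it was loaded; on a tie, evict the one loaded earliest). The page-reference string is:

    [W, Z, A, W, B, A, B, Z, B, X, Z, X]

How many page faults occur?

10

W: miss, frames (W)
Z: miss, frames (W Z)
A: miss, evict W, frames (Z A)
W: miss, evict Z, frames (A W)
B: miss, evict A, frames (W B)
A: miss, evict W, frames (B A)
B: hit
Z: miss, evict A, frames (B Z)
B: hit
X: miss, evict Z, frames (B X)
Z: miss, evict X, frames (B Z)
X: miss, evict Z, frames (B X)
Page faults: 10.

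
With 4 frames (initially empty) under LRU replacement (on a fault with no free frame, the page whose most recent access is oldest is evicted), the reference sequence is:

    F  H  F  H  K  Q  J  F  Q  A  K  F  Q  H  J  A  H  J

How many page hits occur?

7

F -> miss, frames (F)
H -> miss, frames (F H)
F -> hit
H -> hit
K -> miss, frames (F H K)
Q -> miss, frames (F H K Q)
J -> miss, evict F, frames (H K Q J)
F -> miss, evict H, frames (K Q J F)
Q -> hit
A -> miss, evict K, frames (J F Q A)
K -> miss, evict J, frames (F Q A K)
F -> hit
Q -> hit
H -> miss, evict A, frames (K F Q H)
J -> miss, evict K, frames (F Q H J)
A -> miss, evict F, frames (Q H J A)
H -> hit
J -> hit
Hits: 7.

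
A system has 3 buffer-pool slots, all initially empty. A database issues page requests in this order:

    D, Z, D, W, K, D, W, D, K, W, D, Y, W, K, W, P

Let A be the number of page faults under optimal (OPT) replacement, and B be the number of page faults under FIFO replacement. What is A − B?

-3

Under OPT: F F . F F . . . . . . F . . . F → 6 faults.
Under FIFO: F F . F F F . . . . . F F F . F → 9 faults.
A − B = 6 − 9 = -3.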